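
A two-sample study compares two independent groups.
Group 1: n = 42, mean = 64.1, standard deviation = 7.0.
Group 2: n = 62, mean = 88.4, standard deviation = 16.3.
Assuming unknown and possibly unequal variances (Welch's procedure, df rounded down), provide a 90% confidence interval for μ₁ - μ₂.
(-28.18, -20.42)

Difference: x̄₁ - x̄₂ = -24.30
SE = √(s₁²/n₁ + s₂²/n₂) = √(7.0²/42 + 16.3²/62) = 2.3349
df = 88.93 → 88 (Welch–Satterthwaite, rounded down)
t* = 1.662

CI: -24.30 ± 1.662 · 2.3349 = -24.30 ± 3.88 = (-28.18, -20.42)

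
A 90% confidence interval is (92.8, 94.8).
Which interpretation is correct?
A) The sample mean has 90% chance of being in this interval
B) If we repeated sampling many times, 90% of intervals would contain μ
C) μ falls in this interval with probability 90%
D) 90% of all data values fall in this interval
B

A) Wrong — x̄ is observed and sits in the interval by construction.
B) Correct — this is the frequentist long-run coverage interpretation.
C) Wrong — μ is fixed; the randomness lives in the interval, not in μ.
D) Wrong — a CI is about the parameter μ, not individual data values.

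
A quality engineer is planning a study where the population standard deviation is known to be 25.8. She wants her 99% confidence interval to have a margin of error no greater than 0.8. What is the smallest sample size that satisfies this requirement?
n ≥ 6902

For margin E ≤ 0.8:
n ≥ (z* · σ / E)²
n ≥ (2.576 · 25.8 / 0.8)²
n ≥ 6901.62

Minimum n = 6902 (rounding up)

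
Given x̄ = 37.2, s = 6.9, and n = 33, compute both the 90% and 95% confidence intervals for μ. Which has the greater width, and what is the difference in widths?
95% CI is wider by 0.82

df = 32
90% CI: t* = 1.694, (35.17, 39.23), width = 2 · t* · s/√n = 4.07
95% CI: t* = 2.037, (34.75, 39.65), width = 2 · t* · s/√n = 4.89

The 95% CI is wider by 4.89 - 4.07 = 0.82.
Higher confidence requires a wider interval.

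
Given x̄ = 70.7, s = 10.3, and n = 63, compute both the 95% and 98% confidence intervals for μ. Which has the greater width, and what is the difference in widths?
98% CI is wider by 1.01

df = 62
95% CI: t* = 1.999, (68.11, 73.29), width = 2 · t* · s/√n = 5.19
98% CI: t* = 2.388, (67.60, 73.80), width = 2 · t* · s/√n = 6.20

The 98% CI is wider by 6.20 - 5.19 = 1.01.
Higher confidence requires a wider interval.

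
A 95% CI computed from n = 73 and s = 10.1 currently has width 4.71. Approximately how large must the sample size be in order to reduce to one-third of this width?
n ≈ 657

CI width ∝ 1/√n
To reduce width by factor 3, need √n to grow by 3 → need 3² = 9 times as many samples.

Current: n = 73, width = 4.71
New: n = 657, width ≈ 1.55

Width reduced by factor of 4.71/1.55 = 3.04.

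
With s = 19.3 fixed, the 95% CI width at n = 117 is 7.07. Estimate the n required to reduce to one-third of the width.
n ≈ 1053

CI width ∝ 1/√n
To reduce width by factor 3, need √n to grow by 3 → need 3² = 9 times as many samples.

Current: n = 117, width = 7.07
New: n = 1053, width ≈ 2.33

Width reduced by factor of 7.07/2.33 = 3.03.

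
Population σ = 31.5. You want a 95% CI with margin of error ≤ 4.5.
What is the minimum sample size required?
n ≥ 189

For margin E ≤ 4.5:
n ≥ (z* · σ / E)²
n ≥ (1.960 · 31.5 / 4.5)²
n ≥ 188.24

Minimum n = 189 (rounding up)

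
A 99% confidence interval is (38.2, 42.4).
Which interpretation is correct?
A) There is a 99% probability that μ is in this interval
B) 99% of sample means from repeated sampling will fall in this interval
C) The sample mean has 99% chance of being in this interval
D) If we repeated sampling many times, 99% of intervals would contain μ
D

A) Wrong — μ is fixed; the randomness lives in the interval, not in μ.
B) Wrong — coverage applies to intervals containing μ, not to future x̄ values.
C) Wrong — x̄ is observed and sits in the interval by construction.
D) Correct — this is the frequentist long-run coverage interpretation.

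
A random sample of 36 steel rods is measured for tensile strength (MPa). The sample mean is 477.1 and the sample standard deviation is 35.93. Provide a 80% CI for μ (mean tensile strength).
(469.28, 484.92)

t-interval (σ unknown):
df = n - 1 = 35
t* = 1.306 for 80% confidence

Margin of error = t* · s/√n = 1.306 · 35.93/√36 = 7.82

CI: (469.28, 484.92)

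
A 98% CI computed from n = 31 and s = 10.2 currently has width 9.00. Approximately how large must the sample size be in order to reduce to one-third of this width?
n ≈ 279

CI width ∝ 1/√n
To reduce width by factor 3, need √n to grow by 3 → need 3² = 9 times as many samples.

Current: n = 31, width = 9.00
New: n = 279, width ≈ 2.86

Width reduced by factor of 9.00/2.86 = 3.15.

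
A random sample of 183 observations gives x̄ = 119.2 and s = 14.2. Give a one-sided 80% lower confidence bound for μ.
μ ≥ 118.31

Lower bound (one-sided):
t* = 0.844 (one-sided for 80%)
Lower bound = x̄ - t* · s/√n = 119.2 - 0.844 · 14.2/√183 = 118.31

We are 80% confident that μ ≥ 118.31.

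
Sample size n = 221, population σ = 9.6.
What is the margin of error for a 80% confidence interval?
Margin of error = 0.83

Margin of error = z* · σ/√n
= 1.282 · 9.6/√221
= 1.282 · 9.6/14.8661
= 0.83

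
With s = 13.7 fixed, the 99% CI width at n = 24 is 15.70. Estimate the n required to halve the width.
n ≈ 96

CI width ∝ 1/√n
To reduce width by factor 2, need √n to grow by 2 → need 2² = 4 times as many samples.

Current: n = 24, width = 15.70
New: n = 96, width ≈ 7.35

Width reduced by factor of 15.70/7.35 = 2.14.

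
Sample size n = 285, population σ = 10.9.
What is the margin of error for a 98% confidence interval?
Margin of error = 1.50

Margin of error = z* · σ/√n
= 2.326 · 10.9/√285
= 2.326 · 10.9/16.8819
= 1.50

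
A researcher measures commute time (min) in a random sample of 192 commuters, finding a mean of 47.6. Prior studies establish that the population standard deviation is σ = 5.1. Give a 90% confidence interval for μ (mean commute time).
(46.99, 48.21)

z-interval (σ known):
z* = 1.645 for 90% confidence

Margin of error = z* · σ/√n = 1.645 · 5.1/√192 = 0.61

CI: (47.6 - 0.61, 47.6 + 0.61) = (46.99, 48.21)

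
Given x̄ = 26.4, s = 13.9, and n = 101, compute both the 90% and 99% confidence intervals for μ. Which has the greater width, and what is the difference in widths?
99% CI is wider by 2.67

df = 100
90% CI: t* = 1.660, (24.10, 28.70), width = 2 · t* · s/√n = 4.59
99% CI: t* = 2.626, (22.77, 30.03), width = 2 · t* · s/√n = 7.26

The 99% CI is wider by 7.26 - 4.59 = 2.67.
Higher confidence requires a wider interval.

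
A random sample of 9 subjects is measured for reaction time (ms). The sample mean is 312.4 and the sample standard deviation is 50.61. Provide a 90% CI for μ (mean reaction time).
(281.02, 343.78)

t-interval (σ unknown):
df = n - 1 = 8
t* = 1.860 for 90% confidence

Margin of error = t* · s/√n = 1.860 · 50.61/√9 = 31.38

CI: (281.02, 343.78)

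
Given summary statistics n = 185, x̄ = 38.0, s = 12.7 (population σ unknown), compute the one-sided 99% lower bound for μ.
μ ≥ 35.81

Lower bound (one-sided):
t* = 2.347 (one-sided for 99%)
Lower bound = x̄ - t* · s/√n = 38.0 - 2.347 · 12.7/√185 = 35.81

We are 99% confident that μ ≥ 35.81.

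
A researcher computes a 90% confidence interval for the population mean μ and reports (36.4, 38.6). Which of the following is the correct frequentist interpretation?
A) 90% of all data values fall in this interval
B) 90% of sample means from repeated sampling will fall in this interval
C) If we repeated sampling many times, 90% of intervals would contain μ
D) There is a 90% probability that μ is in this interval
C

A) Wrong — a CI is about the parameter μ, not individual data values.
B) Wrong — coverage applies to intervals containing μ, not to future x̄ values.
C) Correct — this is the frequentist long-run coverage interpretation.
D) Wrong — μ is fixed; the randomness lives in the interval, not in μ.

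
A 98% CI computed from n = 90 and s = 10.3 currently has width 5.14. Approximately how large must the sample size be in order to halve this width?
n ≈ 360

CI width ∝ 1/√n
To reduce width by factor 2, need √n to grow by 2 → need 2² = 4 times as many samples.

Current: n = 90, width = 5.14
New: n = 360, width ≈ 2.54

Width reduced by factor of 5.14/2.54 = 2.02.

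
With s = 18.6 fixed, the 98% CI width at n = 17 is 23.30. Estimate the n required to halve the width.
n ≈ 68

CI width ∝ 1/√n
To reduce width by factor 2, need √n to grow by 2 → need 2² = 4 times as many samples.

Current: n = 17, width = 23.30
New: n = 68, width ≈ 10.75

Width reduced by factor of 23.30/10.75 = 2.17.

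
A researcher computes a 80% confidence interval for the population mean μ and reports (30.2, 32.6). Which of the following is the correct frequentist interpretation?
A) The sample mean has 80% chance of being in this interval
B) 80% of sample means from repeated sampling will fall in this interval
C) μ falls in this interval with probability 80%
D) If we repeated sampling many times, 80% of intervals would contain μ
D

A) Wrong — x̄ is observed and sits in the interval by construction.
B) Wrong — coverage applies to intervals containing μ, not to future x̄ values.
C) Wrong — μ is fixed; the randomness lives in the interval, not in μ.
D) Correct — this is the frequentist long-run coverage interpretation.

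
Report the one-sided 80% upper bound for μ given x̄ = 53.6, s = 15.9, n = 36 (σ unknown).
μ ≤ 55.86

Upper bound (one-sided):
t* = 0.852 (one-sided for 80%)
Upper bound = x̄ + t* · s/√n = 53.6 + 0.852 · 15.9/√36 = 55.86

We are 80% confident that μ ≤ 55.86.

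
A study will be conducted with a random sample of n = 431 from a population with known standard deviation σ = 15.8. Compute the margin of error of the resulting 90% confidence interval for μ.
Margin of error = 1.25

Margin of error = z* · σ/√n
= 1.645 · 15.8/√431
= 1.645 · 15.8/20.7605
= 1.25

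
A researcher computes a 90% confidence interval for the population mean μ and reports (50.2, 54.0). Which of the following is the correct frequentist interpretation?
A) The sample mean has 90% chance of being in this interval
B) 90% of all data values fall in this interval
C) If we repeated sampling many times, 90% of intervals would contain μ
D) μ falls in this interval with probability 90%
C

A) Wrong — x̄ is observed and sits in the interval by construction.
B) Wrong — a CI is about the parameter μ, not individual data values.
C) Correct — this is the frequentist long-run coverage interpretation.
D) Wrong — μ is fixed; the randomness lives in the interval, not in μ.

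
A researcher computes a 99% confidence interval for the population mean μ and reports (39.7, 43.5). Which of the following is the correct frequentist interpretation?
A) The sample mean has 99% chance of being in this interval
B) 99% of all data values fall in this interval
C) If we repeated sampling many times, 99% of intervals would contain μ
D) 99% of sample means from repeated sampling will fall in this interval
C

A) Wrong — x̄ is observed and sits in the interval by construction.
B) Wrong — a CI is about the parameter μ, not individual data values.
C) Correct — this is the frequentist long-run coverage interpretation.
D) Wrong — coverage applies to intervals containing μ, not to future x̄ values.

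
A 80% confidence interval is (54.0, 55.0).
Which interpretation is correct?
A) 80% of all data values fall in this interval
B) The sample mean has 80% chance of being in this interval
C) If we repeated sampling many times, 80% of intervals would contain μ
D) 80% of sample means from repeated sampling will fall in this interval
C

A) Wrong — a CI is about the parameter μ, not individual data values.
B) Wrong — x̄ is observed and sits in the interval by construction.
C) Correct — this is the frequentist long-run coverage interpretation.
D) Wrong — coverage applies to intervals containing μ, not to future x̄ values.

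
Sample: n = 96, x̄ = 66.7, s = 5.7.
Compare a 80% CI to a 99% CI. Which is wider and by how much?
99% CI is wider by 1.56

df = 95
80% CI: t* = 1.291, (65.95, 67.45), width = 2 · t* · s/√n = 1.50
99% CI: t* = 2.629, (65.17, 68.23), width = 2 · t* · s/√n = 3.06

The 99% CI is wider by 3.06 - 1.50 = 1.56.
Higher confidence requires a wider interval.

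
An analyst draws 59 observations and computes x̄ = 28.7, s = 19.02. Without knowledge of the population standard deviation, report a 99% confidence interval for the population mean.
(22.11, 35.29)

t-interval (σ unknown):
df = n - 1 = 58
t* = 2.663 for 99% confidence

Margin of error = t* · s/√n = 2.663 · 19.02/√59 = 6.59

CI: (22.11, 35.29)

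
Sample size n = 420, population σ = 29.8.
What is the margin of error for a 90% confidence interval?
Margin of error = 2.39

Margin of error = z* · σ/√n
= 1.645 · 29.8/√420
= 1.645 · 29.8/20.4939
= 2.39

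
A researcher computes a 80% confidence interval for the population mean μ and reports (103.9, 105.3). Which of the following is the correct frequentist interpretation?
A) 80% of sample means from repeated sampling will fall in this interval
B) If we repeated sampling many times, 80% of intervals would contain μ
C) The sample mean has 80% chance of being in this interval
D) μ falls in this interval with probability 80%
B

A) Wrong — coverage applies to intervals containing μ, not to future x̄ values.
B) Correct — this is the frequentist long-run coverage interpretation.
C) Wrong — x̄ is observed and sits in the interval by construction.
D) Wrong — μ is fixed; the randomness lives in the interval, not in μ.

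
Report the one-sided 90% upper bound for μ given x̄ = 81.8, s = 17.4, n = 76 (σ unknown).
μ ≤ 84.38

Upper bound (one-sided):
t* = 1.293 (one-sided for 90%)
Upper bound = x̄ + t* · s/√n = 81.8 + 1.293 · 17.4/√76 = 84.38

We are 90% confident that μ ≤ 84.38.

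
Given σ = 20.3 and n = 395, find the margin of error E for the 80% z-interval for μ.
Margin of error = 1.31

Margin of error = z* · σ/√n
= 1.282 · 20.3/√395
= 1.282 · 20.3/19.8746
= 1.31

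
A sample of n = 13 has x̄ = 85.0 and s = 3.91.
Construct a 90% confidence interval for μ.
(83.07, 86.93)

t-interval (σ unknown):
df = n - 1 = 12
t* = 1.782 for 90% confidence

Margin of error = t* · s/√n = 1.782 · 3.91/√13 = 1.93

CI: (83.07, 86.93)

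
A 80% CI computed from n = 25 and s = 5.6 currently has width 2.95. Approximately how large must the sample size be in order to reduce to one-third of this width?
n ≈ 225

CI width ∝ 1/√n
To reduce width by factor 3, need √n to grow by 3 → need 3² = 9 times as many samples.

Current: n = 25, width = 2.95
New: n = 225, width ≈ 0.96

Width reduced by factor of 2.95/0.96 = 3.07.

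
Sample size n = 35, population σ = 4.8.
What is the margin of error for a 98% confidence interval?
Margin of error = 1.89

Margin of error = z* · σ/√n
= 2.326 · 4.8/√35
= 2.326 · 4.8/5.9161
= 1.89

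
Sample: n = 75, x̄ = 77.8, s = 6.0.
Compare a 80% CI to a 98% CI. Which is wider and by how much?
98% CI is wider by 1.51

df = 74
80% CI: t* = 1.293, (76.90, 78.70), width = 2 · t* · s/√n = 1.79
98% CI: t* = 2.378, (76.15, 79.45), width = 2 · t* · s/√n = 3.30

The 98% CI is wider by 3.30 - 1.79 = 1.51.
Higher confidence requires a wider interval.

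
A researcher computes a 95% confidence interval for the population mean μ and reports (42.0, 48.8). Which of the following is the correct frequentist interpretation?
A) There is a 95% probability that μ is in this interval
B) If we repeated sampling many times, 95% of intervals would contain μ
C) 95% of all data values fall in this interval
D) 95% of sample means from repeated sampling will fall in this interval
B

A) Wrong — μ is fixed; the randomness lives in the interval, not in μ.
B) Correct — this is the frequentist long-run coverage interpretation.
C) Wrong — a CI is about the parameter μ, not individual data values.
D) Wrong — coverage applies to intervals containing μ, not to future x̄ values.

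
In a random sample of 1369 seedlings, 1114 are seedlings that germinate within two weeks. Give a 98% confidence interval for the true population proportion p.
(0.789, 0.838)

Proportion CI:
p̂ = 1114/1369 = 0.81373
SE = √(p̂(1-p̂)/n) = √(0.81373 · 0.18627 / 1369) = 0.01052

z* = 2.326
Margin = z* · SE = 2.326 · 0.01052 = 0.0245

CI: 0.81373 ± 0.0245 = (0.789, 0.838)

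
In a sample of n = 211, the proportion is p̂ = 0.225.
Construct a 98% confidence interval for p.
(0.158, 0.292)

Proportion CI:
SE = √(p̂(1-p̂)/n) = √(0.225 · 0.775 / 211) = 0.02875

z* = 2.326
Margin = z* · SE = 2.326 · 0.02875 = 0.0669

CI: 0.225 ± 0.0669 = (0.158, 0.292)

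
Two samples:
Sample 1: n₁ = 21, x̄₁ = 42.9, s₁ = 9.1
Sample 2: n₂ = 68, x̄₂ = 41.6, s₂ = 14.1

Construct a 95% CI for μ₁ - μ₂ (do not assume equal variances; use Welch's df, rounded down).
(-3.96, 6.56)

Difference: x̄₁ - x̄₂ = 1.30
SE = √(s₁²/n₁ + s₂²/n₂) = √(9.1²/21 + 14.1²/68) = 2.6205
df = 52.10 → 52 (Welch–Satterthwaite, rounded down)
t* = 2.007

CI: 1.30 ± 2.007 · 2.6205 = 1.30 ± 5.26 = (-3.96, 6.56)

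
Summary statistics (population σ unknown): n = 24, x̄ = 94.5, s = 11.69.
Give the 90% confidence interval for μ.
(90.41, 98.59)

t-interval (σ unknown):
df = n - 1 = 23
t* = 1.714 for 90% confidence

Margin of error = t* · s/√n = 1.714 · 11.69/√24 = 4.09

CI: (90.41, 98.59)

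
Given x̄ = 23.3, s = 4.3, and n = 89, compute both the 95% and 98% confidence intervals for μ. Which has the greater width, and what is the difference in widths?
98% CI is wider by 0.35

df = 88
95% CI: t* = 1.987, (22.39, 24.21), width = 2 · t* · s/√n = 1.81
98% CI: t* = 2.369, (22.22, 24.38), width = 2 · t* · s/√n = 2.16

The 98% CI is wider by 2.16 - 1.81 = 0.35.
Higher confidence requires a wider interval.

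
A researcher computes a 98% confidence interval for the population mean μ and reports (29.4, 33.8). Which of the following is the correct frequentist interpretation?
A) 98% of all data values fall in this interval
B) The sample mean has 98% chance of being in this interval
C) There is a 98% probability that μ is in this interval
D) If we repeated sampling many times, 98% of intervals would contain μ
D

A) Wrong — a CI is about the parameter μ, not individual data values.
B) Wrong — x̄ is observed and sits in the interval by construction.
C) Wrong — μ is fixed; the randomness lives in the interval, not in μ.
D) Correct — this is the frequentist long-run coverage interpretation.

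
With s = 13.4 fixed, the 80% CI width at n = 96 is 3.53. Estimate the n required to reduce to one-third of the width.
n ≈ 864

CI width ∝ 1/√n
To reduce width by factor 3, need √n to grow by 3 → need 3² = 9 times as many samples.

Current: n = 96, width = 3.53
New: n = 864, width ≈ 1.17

Width reduced by factor of 3.53/1.17 = 3.02.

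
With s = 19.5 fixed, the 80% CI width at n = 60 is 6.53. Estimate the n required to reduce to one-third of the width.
n ≈ 540

CI width ∝ 1/√n
To reduce width by factor 3, need √n to grow by 3 → need 3² = 9 times as many samples.

Current: n = 60, width = 6.53
New: n = 540, width ≈ 2.15

Width reduced by factor of 6.53/2.15 = 3.04.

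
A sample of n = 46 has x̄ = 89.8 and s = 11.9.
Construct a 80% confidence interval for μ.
(87.52, 92.08)

t-interval (σ unknown):
df = n - 1 = 45
t* = 1.301 for 80% confidence

Margin of error = t* · s/√n = 1.301 · 11.9/√46 = 2.28

CI: (87.52, 92.08)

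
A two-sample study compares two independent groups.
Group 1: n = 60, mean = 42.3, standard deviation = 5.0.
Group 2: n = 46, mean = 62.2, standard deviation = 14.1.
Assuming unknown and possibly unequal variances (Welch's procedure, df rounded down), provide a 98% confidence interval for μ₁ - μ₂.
(-25.12, -14.68)

Difference: x̄₁ - x̄₂ = -19.90
SE = √(s₁²/n₁ + s₂²/n₂) = √(5.0²/60 + 14.1²/46) = 2.1768
df = 53.71 → 53 (Welch–Satterthwaite, rounded down)
t* = 2.399

CI: -19.90 ± 2.399 · 2.1768 = -19.90 ± 5.22 = (-25.12, -14.68)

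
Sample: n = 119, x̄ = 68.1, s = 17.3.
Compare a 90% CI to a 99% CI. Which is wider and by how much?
99% CI is wider by 3.04

df = 118
90% CI: t* = 1.658, (65.47, 70.73), width = 2 · t* · s/√n = 5.26
99% CI: t* = 2.618, (63.95, 72.25), width = 2 · t* · s/√n = 8.30

The 99% CI is wider by 8.30 - 5.26 = 3.04.
Higher confidence requires a wider interval.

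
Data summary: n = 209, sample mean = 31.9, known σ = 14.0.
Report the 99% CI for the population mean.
(29.41, 34.39)

z-interval (σ known):
z* = 2.576 for 99% confidence

Margin of error = z* · σ/√n = 2.576 · 14.0/√209 = 2.49

CI: (31.9 - 2.49, 31.9 + 2.49) = (29.41, 34.39)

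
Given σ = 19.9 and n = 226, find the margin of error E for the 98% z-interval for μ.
Margin of error = 3.08

Margin of error = z* · σ/√n
= 2.326 · 19.9/√226
= 2.326 · 19.9/15.0333
= 3.08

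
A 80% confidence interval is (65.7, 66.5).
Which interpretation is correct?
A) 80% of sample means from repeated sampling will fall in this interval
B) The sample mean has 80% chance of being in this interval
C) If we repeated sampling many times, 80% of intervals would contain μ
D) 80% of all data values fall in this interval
C

A) Wrong — coverage applies to intervals containing μ, not to future x̄ values.
B) Wrong — x̄ is observed and sits in the interval by construction.
C) Correct — this is the frequentist long-run coverage interpretation.
D) Wrong — a CI is about the parameter μ, not individual data values.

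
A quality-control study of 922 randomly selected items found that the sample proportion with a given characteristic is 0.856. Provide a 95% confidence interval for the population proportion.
(0.833, 0.879)

Proportion CI:
SE = √(p̂(1-p̂)/n) = √(0.856 · 0.144 / 922) = 0.01156

z* = 1.960
Margin = z* · SE = 1.960 · 0.01156 = 0.0227

CI: 0.856 ± 0.0227 = (0.833, 0.879)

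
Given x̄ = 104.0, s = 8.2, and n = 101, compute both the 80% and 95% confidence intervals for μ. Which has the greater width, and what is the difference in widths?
95% CI is wider by 1.13

df = 100
80% CI: t* = 1.290, (102.95, 105.05), width = 2 · t* · s/√n = 2.11
95% CI: t* = 1.984, (102.38, 105.62), width = 2 · t* · s/√n = 3.24

The 95% CI is wider by 3.24 - 2.11 = 1.13.
Higher confidence requires a wider interval.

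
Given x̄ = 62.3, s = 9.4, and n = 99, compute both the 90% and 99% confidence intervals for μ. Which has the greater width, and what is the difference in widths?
99% CI is wider by 1.82

df = 98
90% CI: t* = 1.661, (60.73, 63.87), width = 2 · t* · s/√n = 3.14
99% CI: t* = 2.627, (59.82, 64.78), width = 2 · t* · s/√n = 4.96

The 99% CI is wider by 4.96 - 3.14 = 1.82.
Higher confidence requires a wider interval.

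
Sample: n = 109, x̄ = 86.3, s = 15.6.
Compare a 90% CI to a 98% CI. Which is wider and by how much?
98% CI is wider by 2.10

df = 108
90% CI: t* = 1.659, (83.82, 88.78), width = 2 · t* · s/√n = 4.96
98% CI: t* = 2.361, (82.77, 89.83), width = 2 · t* · s/√n = 7.06

The 98% CI is wider by 7.06 - 4.96 = 2.10.
Higher confidence requires a wider interval.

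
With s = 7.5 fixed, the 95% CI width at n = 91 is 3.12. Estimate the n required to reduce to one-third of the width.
n ≈ 819

CI width ∝ 1/√n
To reduce width by factor 3, need √n to grow by 3 → need 3² = 9 times as many samples.

Current: n = 91, width = 3.12
New: n = 819, width ≈ 1.03

Width reduced by factor of 3.12/1.03 = 3.03.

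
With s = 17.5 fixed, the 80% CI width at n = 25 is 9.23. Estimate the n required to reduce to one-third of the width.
n ≈ 225

CI width ∝ 1/√n
To reduce width by factor 3, need √n to grow by 3 → need 3² = 9 times as many samples.

Current: n = 25, width = 9.23
New: n = 225, width ≈ 3.00

Width reduced by factor of 9.23/3.00 = 3.08.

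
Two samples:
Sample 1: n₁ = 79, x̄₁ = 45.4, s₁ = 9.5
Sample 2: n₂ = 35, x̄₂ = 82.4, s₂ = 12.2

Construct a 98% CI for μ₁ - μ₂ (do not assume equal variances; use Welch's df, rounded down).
(-42.57, -31.43)

Difference: x̄₁ - x̄₂ = -37.00
SE = √(s₁²/n₁ + s₂²/n₂) = √(9.5²/79 + 12.2²/35) = 2.3227
df = 53.05 → 53 (Welch–Satterthwaite, rounded down)
t* = 2.399

CI: -37.00 ± 2.399 · 2.3227 = -37.00 ± 5.57 = (-42.57, -31.43)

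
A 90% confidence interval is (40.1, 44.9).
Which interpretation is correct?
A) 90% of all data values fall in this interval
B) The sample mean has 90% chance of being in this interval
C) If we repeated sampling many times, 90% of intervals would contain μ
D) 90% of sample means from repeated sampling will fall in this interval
C

A) Wrong — a CI is about the parameter μ, not individual data values.
B) Wrong — x̄ is observed and sits in the interval by construction.
C) Correct — this is the frequentist long-run coverage interpretation.
D) Wrong — coverage applies to intervals containing μ, not to future x̄ values.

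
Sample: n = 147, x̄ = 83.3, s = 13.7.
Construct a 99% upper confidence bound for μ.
μ ≤ 85.96

Upper bound (one-sided):
t* = 2.352 (one-sided for 99%)
Upper bound = x̄ + t* · s/√n = 83.3 + 2.352 · 13.7/√147 = 85.96

We are 99% confident that μ ≤ 85.96.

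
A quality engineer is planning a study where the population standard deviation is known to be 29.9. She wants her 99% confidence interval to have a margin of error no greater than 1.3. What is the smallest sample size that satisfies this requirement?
n ≥ 3511

For margin E ≤ 1.3:
n ≥ (z* · σ / E)²
n ≥ (2.576 · 29.9 / 1.3)²
n ≥ 3510.33

Minimum n = 3511 (rounding up)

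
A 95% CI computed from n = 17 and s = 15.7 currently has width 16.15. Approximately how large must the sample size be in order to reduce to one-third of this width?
n ≈ 153

CI width ∝ 1/√n
To reduce width by factor 3, need √n to grow by 3 → need 3² = 9 times as many samples.

Current: n = 17, width = 16.15
New: n = 153, width ≈ 5.02

Width reduced by factor of 16.15/5.02 = 3.22.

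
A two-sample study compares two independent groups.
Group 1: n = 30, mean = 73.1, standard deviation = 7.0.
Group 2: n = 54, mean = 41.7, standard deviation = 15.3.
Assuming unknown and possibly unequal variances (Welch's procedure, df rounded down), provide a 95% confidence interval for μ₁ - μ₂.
(26.54, 36.26)

Difference: x̄₁ - x̄₂ = 31.40
SE = √(s₁²/n₁ + s₂²/n₂) = √(7.0²/30 + 15.3²/54) = 2.4430
df = 79.77 → 79 (Welch–Satterthwaite, rounded down)
t* = 1.990

CI: 31.40 ± 1.990 · 2.4430 = 31.40 ± 4.86 = (26.54, 36.26)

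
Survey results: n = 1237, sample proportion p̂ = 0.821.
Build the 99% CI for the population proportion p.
(0.793, 0.849)

Proportion CI:
SE = √(p̂(1-p̂)/n) = √(0.821 · 0.179 / 1237) = 0.01090

z* = 2.576
Margin = z* · SE = 2.576 · 0.01090 = 0.0281

CI: 0.821 ± 0.0281 = (0.793, 0.849)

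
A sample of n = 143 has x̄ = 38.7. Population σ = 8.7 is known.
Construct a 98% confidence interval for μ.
(37.01, 40.39)

z-interval (σ known):
z* = 2.326 for 98% confidence

Margin of error = z* · σ/√n = 2.326 · 8.7/√143 = 1.69

CI: (38.7 - 1.69, 38.7 + 1.69) = (37.01, 40.39)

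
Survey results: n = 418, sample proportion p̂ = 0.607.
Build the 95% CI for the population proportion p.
(0.560, 0.654)

Proportion CI:
SE = √(p̂(1-p̂)/n) = √(0.607 · 0.393 / 418) = 0.02389

z* = 1.960
Margin = z* · SE = 1.960 · 0.02389 = 0.0468

CI: 0.607 ± 0.0468 = (0.560, 0.654)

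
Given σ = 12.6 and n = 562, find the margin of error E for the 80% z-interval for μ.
Margin of error = 0.68

Margin of error = z* · σ/√n
= 1.282 · 12.6/√562
= 1.282 · 12.6/23.7065
= 0.68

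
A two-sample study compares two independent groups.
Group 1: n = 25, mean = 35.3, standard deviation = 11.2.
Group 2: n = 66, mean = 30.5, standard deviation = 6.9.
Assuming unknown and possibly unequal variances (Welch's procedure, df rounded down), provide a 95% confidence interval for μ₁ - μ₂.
(-0.09, 9.69)

Difference: x̄₁ - x̄₂ = 4.80
SE = √(s₁²/n₁ + s₂²/n₂) = √(11.2²/25 + 6.9²/66) = 2.3956
df = 31.16 → 31 (Welch–Satterthwaite, rounded down)
t* = 2.040

CI: 4.80 ± 2.040 · 2.3956 = 4.80 ± 4.89 = (-0.09, 9.69)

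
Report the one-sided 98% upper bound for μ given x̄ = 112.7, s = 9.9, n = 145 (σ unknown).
μ ≤ 114.40

Upper bound (one-sided):
t* = 2.073 (one-sided for 98%)
Upper bound = x̄ + t* · s/√n = 112.7 + 2.073 · 9.9/√145 = 114.40

We are 98% confident that μ ≤ 114.40.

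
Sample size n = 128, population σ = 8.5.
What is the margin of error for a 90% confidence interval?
Margin of error = 1.24

Margin of error = z* · σ/√n
= 1.645 · 8.5/√128
= 1.645 · 8.5/11.3137
= 1.24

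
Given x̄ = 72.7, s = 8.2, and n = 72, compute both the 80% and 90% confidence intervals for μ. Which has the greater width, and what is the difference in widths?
90% CI is wider by 0.72

df = 71
80% CI: t* = 1.294, (71.45, 73.95), width = 2 · t* · s/√n = 2.50
90% CI: t* = 1.667, (71.09, 74.31), width = 2 · t* · s/√n = 3.22

The 90% CI is wider by 3.22 - 2.50 = 0.72.
Higher confidence requires a wider interval.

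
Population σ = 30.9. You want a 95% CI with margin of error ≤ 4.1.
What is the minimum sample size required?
n ≥ 219

For margin E ≤ 4.1:
n ≥ (z* · σ / E)²
n ≥ (1.960 · 30.9 / 4.1)²
n ≥ 218.20

Minimum n = 219 (rounding up)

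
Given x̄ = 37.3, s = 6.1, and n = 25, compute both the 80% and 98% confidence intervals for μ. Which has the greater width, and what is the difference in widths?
98% CI is wider by 2.86

df = 24
80% CI: t* = 1.318, (35.69, 38.91), width = 2 · t* · s/√n = 3.22
98% CI: t* = 2.492, (34.26, 40.34), width = 2 · t* · s/√n = 6.08

The 98% CI is wider by 6.08 - 3.22 = 2.86.
Higher confidence requires a wider interval.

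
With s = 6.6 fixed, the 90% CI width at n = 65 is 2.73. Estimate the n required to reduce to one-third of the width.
n ≈ 585

CI width ∝ 1/√n
To reduce width by factor 3, need √n to grow by 3 → need 3² = 9 times as many samples.

Current: n = 65, width = 2.73
New: n = 585, width ≈ 0.90

Width reduced by factor of 2.73/0.90 = 3.03.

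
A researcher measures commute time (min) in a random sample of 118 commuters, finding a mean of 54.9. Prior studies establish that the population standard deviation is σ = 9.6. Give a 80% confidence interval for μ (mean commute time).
(53.77, 56.03)

z-interval (σ known):
z* = 1.282 for 80% confidence

Margin of error = z* · σ/√n = 1.282 · 9.6/√118 = 1.13

CI: (54.9 - 1.13, 54.9 + 1.13) = (53.77, 56.03)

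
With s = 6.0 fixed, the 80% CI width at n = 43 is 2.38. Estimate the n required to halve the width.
n ≈ 172

CI width ∝ 1/√n
To reduce width by factor 2, need √n to grow by 2 → need 2² = 4 times as many samples.

Current: n = 43, width = 2.38
New: n = 172, width ≈ 1.18

Width reduced by factor of 2.38/1.18 = 2.02.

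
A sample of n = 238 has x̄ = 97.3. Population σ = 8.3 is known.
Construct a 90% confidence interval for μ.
(96.41, 98.19)

z-interval (σ known):
z* = 1.645 for 90% confidence

Margin of error = z* · σ/√n = 1.645 · 8.3/√238 = 0.89

CI: (97.3 - 0.89, 97.3 + 0.89) = (96.41, 98.19)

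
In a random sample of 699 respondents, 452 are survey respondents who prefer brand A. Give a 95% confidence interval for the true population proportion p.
(0.611, 0.682)

Proportion CI:
p̂ = 452/699 = 0.64664
SE = √(p̂(1-p̂)/n) = √(0.64664 · 0.35336 / 699) = 0.01808

z* = 1.960
Margin = z* · SE = 1.960 · 0.01808 = 0.0354

CI: 0.64664 ± 0.0354 = (0.611, 0.682)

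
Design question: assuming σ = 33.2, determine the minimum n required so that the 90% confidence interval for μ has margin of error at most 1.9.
n ≥ 827

For margin E ≤ 1.9:
n ≥ (z* · σ / E)²
n ≥ (1.645 · 33.2 / 1.9)²
n ≥ 826.23

Minimum n = 827 (rounding up)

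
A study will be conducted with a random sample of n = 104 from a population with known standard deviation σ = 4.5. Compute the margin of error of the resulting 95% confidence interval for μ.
Margin of error = 0.86

Margin of error = z* · σ/√n
= 1.960 · 4.5/√104
= 1.960 · 4.5/10.1980
= 0.86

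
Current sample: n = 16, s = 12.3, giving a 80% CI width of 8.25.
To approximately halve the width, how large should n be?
n ≈ 64

CI width ∝ 1/√n
To reduce width by factor 2, need √n to grow by 2 → need 2² = 4 times as many samples.

Current: n = 16, width = 8.25
New: n = 64, width ≈ 3.98

Width reduced by factor of 8.25/3.98 = 2.07.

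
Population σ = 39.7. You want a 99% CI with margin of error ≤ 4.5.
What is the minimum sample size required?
n ≥ 517

For margin E ≤ 4.5:
n ≥ (z* · σ / E)²
n ≥ (2.576 · 39.7 / 4.5)²
n ≥ 516.47

Minimum n = 517 (rounding up)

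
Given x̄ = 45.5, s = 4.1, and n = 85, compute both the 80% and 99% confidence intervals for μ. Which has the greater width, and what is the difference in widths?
99% CI is wider by 1.19

df = 84
80% CI: t* = 1.292, (44.93, 46.07), width = 2 · t* · s/√n = 1.15
99% CI: t* = 2.636, (44.33, 46.67), width = 2 · t* · s/√n = 2.34

The 99% CI is wider by 2.34 - 1.15 = 1.19.
Higher confidence requires a wider interval.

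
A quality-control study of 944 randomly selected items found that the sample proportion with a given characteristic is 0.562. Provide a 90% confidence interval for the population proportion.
(0.535, 0.589)

Proportion CI:
SE = √(p̂(1-p̂)/n) = √(0.562 · 0.438 / 944) = 0.01615

z* = 1.645
Margin = z* · SE = 1.645 · 0.01615 = 0.0266

CI: 0.562 ± 0.0266 = (0.535, 0.589)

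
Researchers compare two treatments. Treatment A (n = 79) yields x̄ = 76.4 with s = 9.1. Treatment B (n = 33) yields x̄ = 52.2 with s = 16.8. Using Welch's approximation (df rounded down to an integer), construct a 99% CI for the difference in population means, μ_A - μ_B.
(15.82, 32.58)

Difference: x̄₁ - x̄₂ = 24.20
SE = √(s₁²/n₁ + s₂²/n₂) = √(9.1²/79 + 16.8²/33) = 3.0985
df = 40.08 → 40 (Welch–Satterthwaite, rounded down)
t* = 2.704

CI: 24.20 ± 2.704 · 3.0985 = 24.20 ± 8.38 = (15.82, 32.58)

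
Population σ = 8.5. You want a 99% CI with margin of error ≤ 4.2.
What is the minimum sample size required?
n ≥ 28

For margin E ≤ 4.2:
n ≥ (z* · σ / E)²
n ≥ (2.576 · 8.5 / 4.2)²
n ≥ 27.18

Minimum n = 28 (rounding up)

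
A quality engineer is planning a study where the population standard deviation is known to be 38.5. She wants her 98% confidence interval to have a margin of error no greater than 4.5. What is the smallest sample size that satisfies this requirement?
n ≥ 397

For margin E ≤ 4.5:
n ≥ (z* · σ / E)²
n ≥ (2.326 · 38.5 / 4.5)²
n ≥ 396.02

Minimum n = 397 (rounding up)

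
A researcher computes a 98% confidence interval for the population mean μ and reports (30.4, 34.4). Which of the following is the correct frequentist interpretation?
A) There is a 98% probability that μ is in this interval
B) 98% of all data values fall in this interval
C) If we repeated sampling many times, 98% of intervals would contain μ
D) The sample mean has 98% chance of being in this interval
C

A) Wrong — μ is fixed; the randomness lives in the interval, not in μ.
B) Wrong — a CI is about the parameter μ, not individual data values.
C) Correct — this is the frequentist long-run coverage interpretation.
D) Wrong — x̄ is observed and sits in the interval by construction.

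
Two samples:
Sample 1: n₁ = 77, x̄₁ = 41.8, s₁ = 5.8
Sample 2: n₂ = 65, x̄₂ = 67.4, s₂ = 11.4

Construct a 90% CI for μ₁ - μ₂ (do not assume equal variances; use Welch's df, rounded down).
(-28.19, -23.01)

Difference: x̄₁ - x̄₂ = -25.60
SE = √(s₁²/n₁ + s₂²/n₂) = √(5.8²/77 + 11.4²/65) = 1.5609
df = 91.35 → 91 (Welch–Satterthwaite, rounded down)
t* = 1.662

CI: -25.60 ± 1.662 · 1.5609 = -25.60 ± 2.59 = (-28.19, -23.01)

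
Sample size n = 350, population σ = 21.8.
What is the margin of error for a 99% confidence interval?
Margin of error = 3.00

Margin of error = z* · σ/√n
= 2.576 · 21.8/√350
= 2.576 · 21.8/18.7083
= 3.00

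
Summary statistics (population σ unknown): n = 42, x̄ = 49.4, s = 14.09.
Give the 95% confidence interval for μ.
(45.01, 53.79)

t-interval (σ unknown):
df = n - 1 = 41
t* = 2.020 for 95% confidence

Margin of error = t* · s/√n = 2.020 · 14.09/√42 = 4.39

CI: (45.01, 53.79)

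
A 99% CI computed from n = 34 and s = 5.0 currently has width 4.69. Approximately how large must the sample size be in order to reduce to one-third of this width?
n ≈ 306

CI width ∝ 1/√n
To reduce width by factor 3, need √n to grow by 3 → need 3² = 9 times as many samples.

Current: n = 34, width = 4.69
New: n = 306, width ≈ 1.48

Width reduced by factor of 4.69/1.48 = 3.17.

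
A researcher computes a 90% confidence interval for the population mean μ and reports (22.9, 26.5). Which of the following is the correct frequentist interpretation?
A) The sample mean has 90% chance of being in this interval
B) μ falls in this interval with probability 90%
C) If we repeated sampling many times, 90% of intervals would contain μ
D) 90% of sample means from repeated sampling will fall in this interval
C

A) Wrong — x̄ is observed and sits in the interval by construction.
B) Wrong — μ is fixed; the randomness lives in the interval, not in μ.
C) Correct — this is the frequentist long-run coverage interpretation.
D) Wrong — coverage applies to intervals containing μ, not to future x̄ values.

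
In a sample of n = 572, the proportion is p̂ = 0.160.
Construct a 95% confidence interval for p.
(0.130, 0.190)

Proportion CI:
SE = √(p̂(1-p̂)/n) = √(0.160 · 0.840 / 572) = 0.01533

z* = 1.960
Margin = z* · SE = 1.960 · 0.01533 = 0.0300

CI: 0.160 ± 0.0300 = (0.130, 0.190)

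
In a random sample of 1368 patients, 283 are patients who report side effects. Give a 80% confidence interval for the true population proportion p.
(0.193, 0.221)

Proportion CI:
p̂ = 283/1368 = 0.20687
SE = √(p̂(1-p̂)/n) = √(0.20687 · 0.79313 / 1368) = 0.01095

z* = 1.282
Margin = z* · SE = 1.282 · 0.01095 = 0.0140

CI: 0.20687 ± 0.0140 = (0.193, 0.221)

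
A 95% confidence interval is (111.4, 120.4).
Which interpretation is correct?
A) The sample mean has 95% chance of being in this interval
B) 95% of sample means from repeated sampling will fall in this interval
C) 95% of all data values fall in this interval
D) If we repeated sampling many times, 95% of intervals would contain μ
D

A) Wrong — x̄ is observed and sits in the interval by construction.
B) Wrong — coverage applies to intervals containing μ, not to future x̄ values.
C) Wrong — a CI is about the parameter μ, not individual data values.
D) Correct — this is the frequentist long-run coverage interpretation.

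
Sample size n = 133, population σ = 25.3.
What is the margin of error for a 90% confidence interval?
Margin of error = 3.61

Margin of error = z* · σ/√n
= 1.645 · 25.3/√133
= 1.645 · 25.3/11.5326
= 3.61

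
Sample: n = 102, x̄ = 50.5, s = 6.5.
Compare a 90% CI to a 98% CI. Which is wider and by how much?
98% CI is wider by 0.90

df = 101
90% CI: t* = 1.660, (49.43, 51.57), width = 2 · t* · s/√n = 2.14
98% CI: t* = 2.364, (48.98, 52.02), width = 2 · t* · s/√n = 3.04

The 98% CI is wider by 3.04 - 2.14 = 0.90.
Higher confidence requires a wider interval.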